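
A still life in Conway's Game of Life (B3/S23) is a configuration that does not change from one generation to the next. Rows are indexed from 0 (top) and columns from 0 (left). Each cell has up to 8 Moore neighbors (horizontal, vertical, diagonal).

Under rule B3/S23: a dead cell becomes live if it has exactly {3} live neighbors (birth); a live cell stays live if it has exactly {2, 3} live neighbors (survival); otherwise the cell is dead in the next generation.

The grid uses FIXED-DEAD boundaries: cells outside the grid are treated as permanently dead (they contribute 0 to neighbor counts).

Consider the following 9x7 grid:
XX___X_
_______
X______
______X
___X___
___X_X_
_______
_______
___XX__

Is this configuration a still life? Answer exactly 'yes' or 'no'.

Compute generation 1 and compare to generation 0 (given above):
Generation 1:
_______
XX_____
_______
_______
____X__
____X__
_______
_______
_______
Cell (0,0) differs: gen0=1 vs gen1=0 -> NOT a still life.

Answer: no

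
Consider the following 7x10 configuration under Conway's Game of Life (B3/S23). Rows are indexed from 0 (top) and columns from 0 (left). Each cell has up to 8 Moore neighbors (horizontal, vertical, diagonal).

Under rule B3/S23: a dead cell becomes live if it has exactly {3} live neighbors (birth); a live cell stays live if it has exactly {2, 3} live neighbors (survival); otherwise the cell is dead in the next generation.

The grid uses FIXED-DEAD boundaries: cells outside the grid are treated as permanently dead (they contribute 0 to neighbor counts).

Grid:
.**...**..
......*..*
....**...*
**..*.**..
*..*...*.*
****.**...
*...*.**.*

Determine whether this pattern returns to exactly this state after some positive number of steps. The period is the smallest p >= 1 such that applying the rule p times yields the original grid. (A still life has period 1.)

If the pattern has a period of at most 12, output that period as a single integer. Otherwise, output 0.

Answer: 0

Derivation:
Simulating and comparing each generation to the original:
Gen 0 (original, given above): 29 live cells
Gen 1: 27 live cells, differs from original
Gen 2: 20 live cells, differs from original
Gen 3: 14 live cells, differs from original
Gen 4: 15 live cells, differs from original
Gen 5: 22 live cells, differs from original
Gen 6: 14 live cells, differs from original
Gen 7: 11 live cells, differs from original
Gen 8: 3 live cells, differs from original
Gen 9: 1 live cells, differs from original
Gen 10: 0 live cells, differs from original
Gen 11: 0 live cells, differs from original
Gen 12: 0 live cells, differs from original
No period found within 12 steps.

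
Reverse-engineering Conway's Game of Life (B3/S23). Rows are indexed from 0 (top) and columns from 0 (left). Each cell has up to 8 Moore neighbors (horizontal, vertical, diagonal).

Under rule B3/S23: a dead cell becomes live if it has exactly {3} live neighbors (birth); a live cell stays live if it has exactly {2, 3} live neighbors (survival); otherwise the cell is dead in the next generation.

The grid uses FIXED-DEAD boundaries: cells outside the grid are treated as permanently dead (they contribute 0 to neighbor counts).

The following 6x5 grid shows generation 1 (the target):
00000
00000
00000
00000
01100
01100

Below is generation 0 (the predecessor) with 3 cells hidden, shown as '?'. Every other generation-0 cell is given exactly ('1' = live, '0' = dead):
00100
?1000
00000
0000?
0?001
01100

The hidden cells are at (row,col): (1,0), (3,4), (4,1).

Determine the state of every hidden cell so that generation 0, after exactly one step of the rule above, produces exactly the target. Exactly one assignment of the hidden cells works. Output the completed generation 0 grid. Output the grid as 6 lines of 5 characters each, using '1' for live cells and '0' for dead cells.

Hidden generation-0 cells (in order): (1,0), (3,4), (4,1).
A hidden cell only influences target cells in its own 3x3 neighborhood. Try each of the 2^3 = 8 assignments, step the completed generation 0 forward once under B3/S23, and compare with the target:
  (1,0)=0 (3,4)=0 (4,1)=0 -> step gives (4,1)='0' but target has '1' -> reject
  (1,0)=0 (3,4)=0 (4,1)=1 -> step reproduces the target at every cell -> ACCEPT
  (1,0)=0 (3,4)=1 (4,1)=0 -> step gives (4,1)='0' but target has '1' -> reject
  (1,0)=0 (3,4)=1 (4,1)=1 -> step gives (4,3)='1' but target has '0' -> reject
  (1,0)=1 (3,4)=0 (4,1)=0 -> step gives (0,1)='1' but target has '0' -> reject
  (1,0)=1 (3,4)=0 (4,1)=1 -> step gives (0,1)='1' but target has '0' -> reject
  (1,0)=1 (3,4)=1 (4,1)=0 -> step gives (0,1)='1' but target has '0' -> reject
  (1,0)=1 (3,4)=1 (4,1)=1 -> step gives (0,1)='1' but target has '0' -> reject
Unique solution: (1,0)=dead, (3,4)=dead, (4,1)=live.
Check: live-neighbor counts of every cell in the completed generation 0:
12110
11210
11100
11111
22320
22221
Applying B3/S23 to generation 0 with these counts gives:
00000
00000
00000
00000
01100
01100
which matches the target exactly.

Answer: 00100
01000
00000
00000
01001
01100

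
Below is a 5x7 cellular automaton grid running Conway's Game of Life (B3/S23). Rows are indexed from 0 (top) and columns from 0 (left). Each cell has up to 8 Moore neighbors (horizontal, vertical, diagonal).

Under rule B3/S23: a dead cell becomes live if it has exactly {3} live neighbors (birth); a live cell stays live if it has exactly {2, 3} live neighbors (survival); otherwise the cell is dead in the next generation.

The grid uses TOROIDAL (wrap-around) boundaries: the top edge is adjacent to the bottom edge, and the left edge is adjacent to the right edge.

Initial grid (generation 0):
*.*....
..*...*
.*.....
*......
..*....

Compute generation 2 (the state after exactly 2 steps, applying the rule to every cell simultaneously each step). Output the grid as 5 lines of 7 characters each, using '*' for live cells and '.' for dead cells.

Answer: .***...
*.**...
*.*....
**.....
..*....

Derivation:
Simulating step by step:
Generation 0 (given above): 7 live cells
Generation 1: 7 live cells
..**...
*.*....
**.....
.*.....
.......
Generation 2: 11 live cells
(generation 2 grid is the final answer)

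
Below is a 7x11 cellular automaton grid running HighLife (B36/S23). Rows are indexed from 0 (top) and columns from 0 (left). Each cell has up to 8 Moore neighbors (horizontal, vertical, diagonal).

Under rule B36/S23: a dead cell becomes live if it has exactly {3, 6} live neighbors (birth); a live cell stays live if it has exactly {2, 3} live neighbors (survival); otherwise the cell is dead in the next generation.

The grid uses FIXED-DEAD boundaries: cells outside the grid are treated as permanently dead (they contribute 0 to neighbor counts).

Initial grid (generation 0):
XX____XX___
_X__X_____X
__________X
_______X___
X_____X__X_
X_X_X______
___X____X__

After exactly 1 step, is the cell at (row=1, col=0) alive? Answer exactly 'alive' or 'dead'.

Simulating step by step:
Generation 0 (given above): 17 live cells
Generation 1: 8 live cells
XX_________
XX_________
___________
___________
_X_________
_X_X_______
___X_______

Cell (1,0) at generation 1: 1 -> alive

Answer: alive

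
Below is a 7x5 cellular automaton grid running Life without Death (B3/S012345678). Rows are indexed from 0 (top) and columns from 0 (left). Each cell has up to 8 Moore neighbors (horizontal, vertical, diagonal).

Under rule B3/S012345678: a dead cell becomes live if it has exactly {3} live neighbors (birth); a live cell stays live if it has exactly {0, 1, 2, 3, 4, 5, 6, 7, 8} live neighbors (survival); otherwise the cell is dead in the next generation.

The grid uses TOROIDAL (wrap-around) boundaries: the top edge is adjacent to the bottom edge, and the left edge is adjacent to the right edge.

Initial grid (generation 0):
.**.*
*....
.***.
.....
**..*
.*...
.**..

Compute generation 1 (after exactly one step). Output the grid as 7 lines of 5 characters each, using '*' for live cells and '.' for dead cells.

Answer: .****
*...*
.***.
...**
**..*
.*...
.***.

Derivation:
Simulating step by step:
Generation 0 (given above): 13 live cells
Generation 1: 18 live cells
(generation 1 grid is the final answer)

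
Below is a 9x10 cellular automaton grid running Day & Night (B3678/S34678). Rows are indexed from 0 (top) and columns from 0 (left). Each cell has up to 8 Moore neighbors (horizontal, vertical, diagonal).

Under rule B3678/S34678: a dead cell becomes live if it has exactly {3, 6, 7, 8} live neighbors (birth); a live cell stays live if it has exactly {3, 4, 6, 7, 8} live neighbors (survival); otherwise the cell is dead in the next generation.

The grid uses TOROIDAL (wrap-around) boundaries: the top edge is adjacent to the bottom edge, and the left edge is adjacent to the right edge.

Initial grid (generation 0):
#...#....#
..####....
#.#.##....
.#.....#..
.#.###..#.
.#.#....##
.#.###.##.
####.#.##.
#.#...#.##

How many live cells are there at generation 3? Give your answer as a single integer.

Simulating step by step:
Generation 0 (given above): 40 live cells
Generation 1: 39 live cells
#.#.#...##
#....#...#
..#.###...
##....#...
....#..###
..###.#.##
.###...#..
#..#.#...#
.##.##..##
Generation 2: 43 live cells
....#...##
#....##.##
.....##..#
...##.#.##
.##...####
###.##...#
.#...##...
#.##..#..#
###.##..##
Generation 3: 41 live cells
#..##.#..#
#...###.#.
......#...
..#...##.#
###...##..
..##.#...#
#....##...
.###..####
.##.##.###
Population at generation 3: 41

Answer: 41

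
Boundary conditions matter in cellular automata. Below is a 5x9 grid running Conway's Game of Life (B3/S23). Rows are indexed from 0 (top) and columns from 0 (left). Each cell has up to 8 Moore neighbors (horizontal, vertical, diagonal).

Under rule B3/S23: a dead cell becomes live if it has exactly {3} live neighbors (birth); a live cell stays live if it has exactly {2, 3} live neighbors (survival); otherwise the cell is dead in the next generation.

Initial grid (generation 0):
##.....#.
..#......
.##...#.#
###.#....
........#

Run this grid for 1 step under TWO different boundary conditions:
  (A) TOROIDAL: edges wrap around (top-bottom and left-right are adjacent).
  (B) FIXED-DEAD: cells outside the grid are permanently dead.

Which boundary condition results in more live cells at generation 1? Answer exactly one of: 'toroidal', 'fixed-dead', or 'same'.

Under TOROIDAL boundary, generation 1:
##......#
..#....##
.........
..##...##
..#.....#
Population = 12

Under FIXED-DEAD boundary, generation 1:
.#.......
#.#....#.
#........
#.##...#.
.#.......
Population = 10

Comparison: toroidal=12, fixed-dead=10 -> toroidal

Answer: toroidal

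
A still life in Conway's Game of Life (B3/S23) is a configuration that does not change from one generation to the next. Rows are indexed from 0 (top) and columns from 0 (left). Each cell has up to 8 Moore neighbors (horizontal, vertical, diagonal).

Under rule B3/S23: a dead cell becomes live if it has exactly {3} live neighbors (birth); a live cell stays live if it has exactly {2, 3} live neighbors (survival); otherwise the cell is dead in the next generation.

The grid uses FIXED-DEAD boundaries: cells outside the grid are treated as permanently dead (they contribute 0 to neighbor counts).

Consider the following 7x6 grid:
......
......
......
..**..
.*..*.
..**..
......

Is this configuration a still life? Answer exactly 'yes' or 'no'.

Compute generation 1 and compare to generation 0 (given above):
Generation 1:
......
......
......
..**..
.*..*.
..**..
......
The grids are IDENTICAL -> still life.

Answer: yes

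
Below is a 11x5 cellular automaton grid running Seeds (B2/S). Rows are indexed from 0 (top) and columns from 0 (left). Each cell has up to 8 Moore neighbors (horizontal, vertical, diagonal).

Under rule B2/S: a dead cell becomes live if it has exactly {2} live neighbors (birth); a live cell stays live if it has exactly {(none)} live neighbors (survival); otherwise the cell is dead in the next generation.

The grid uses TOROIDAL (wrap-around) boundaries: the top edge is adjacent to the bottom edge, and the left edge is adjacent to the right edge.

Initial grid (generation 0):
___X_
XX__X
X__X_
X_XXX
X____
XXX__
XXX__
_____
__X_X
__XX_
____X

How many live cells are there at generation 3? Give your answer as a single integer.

Answer: 8

Derivation:
Simulating step by step:
Generation 0 (given above): 22 live cells
Generation 1: 9 live cells
_XX__
_____
_____
_____
_____
___X_
___XX
____X
_X___
XX___
_____
Generation 2: 9 live cells
_____
_XX__
_____
_____
_____
__X__
X_X__
__X__
__X_X
__X__
_____
Generation 3: 8 live cells
_XX__
_____
_XX__
_____
_____
___X_
_____
X___X
_____
_X___
_____
Population at generation 3: 8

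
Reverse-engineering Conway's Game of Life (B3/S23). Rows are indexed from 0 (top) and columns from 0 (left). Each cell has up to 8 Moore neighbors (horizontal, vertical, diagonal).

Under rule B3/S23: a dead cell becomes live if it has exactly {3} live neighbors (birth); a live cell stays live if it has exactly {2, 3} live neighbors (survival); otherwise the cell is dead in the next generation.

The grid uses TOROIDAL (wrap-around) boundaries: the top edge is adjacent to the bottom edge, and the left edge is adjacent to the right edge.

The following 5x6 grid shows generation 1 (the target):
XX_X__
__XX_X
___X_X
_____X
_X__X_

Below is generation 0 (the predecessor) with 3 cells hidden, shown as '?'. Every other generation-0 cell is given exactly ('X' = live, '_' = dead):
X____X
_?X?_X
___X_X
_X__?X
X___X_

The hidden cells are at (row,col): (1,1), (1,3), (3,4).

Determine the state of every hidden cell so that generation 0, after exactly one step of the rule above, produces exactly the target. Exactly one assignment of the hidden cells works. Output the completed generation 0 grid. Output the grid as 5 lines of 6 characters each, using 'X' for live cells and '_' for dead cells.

Hidden generation-0 cells (in order): (1,1), (1,3), (3,4).
A hidden cell only influences target cells in its own 3x3 neighborhood. Try each of the 2^3 = 8 assignments, step the completed generation 0 forward once under B3/S23, and compare with the target:
  (1,1)=_ (1,3)=_ (3,4)=_ -> step gives (0,3)='_' but target has 'X' -> reject
  (1,1)=_ (1,3)=_ (3,4)=X -> step gives (0,3)='_' but target has 'X' -> reject
  (1,1)=_ (1,3)=X (3,4)=_ -> step reproduces the target at every cell -> ACCEPT
  (1,1)=_ (1,3)=X (3,4)=X -> step gives (3,3)='X' but target has '_' -> reject
  (1,1)=X (1,3)=_ (3,4)=_ -> step gives (0,0)='_' but target has 'X' -> reject
  (1,1)=X (1,3)=_ (3,4)=X -> step gives (0,0)='_' but target has 'X' -> reject
  (1,1)=X (1,3)=X (3,4)=_ -> step gives (0,0)='_' but target has 'X' -> reject
  (1,1)=X (1,3)=X (3,4)=X -> step gives (0,0)='_' but target has 'X' -> reject
Unique solution: (1,1)=dead, (1,3)=live, (3,4)=dead.
Check: live-neighbor counts of every cell in the completed generation 0:
332344
422253
424252
412243
431125
Applying B3/S23 to generation 0 with these counts gives:
XX_X__
__XX_X
___X_X
_____X
_X__X_
which matches the target exactly.

Answer: X____X
__XX_X
___X_X
_X___X
X___X_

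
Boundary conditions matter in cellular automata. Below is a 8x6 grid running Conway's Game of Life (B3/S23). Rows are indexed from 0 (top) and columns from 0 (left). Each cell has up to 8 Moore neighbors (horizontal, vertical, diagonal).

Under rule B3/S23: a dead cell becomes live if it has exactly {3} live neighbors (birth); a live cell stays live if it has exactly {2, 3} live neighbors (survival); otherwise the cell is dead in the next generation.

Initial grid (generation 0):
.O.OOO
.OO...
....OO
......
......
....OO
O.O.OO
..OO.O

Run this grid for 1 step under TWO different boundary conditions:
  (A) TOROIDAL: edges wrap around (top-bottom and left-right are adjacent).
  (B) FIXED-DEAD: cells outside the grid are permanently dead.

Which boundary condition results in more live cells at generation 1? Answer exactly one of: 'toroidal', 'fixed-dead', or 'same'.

Answer: fixed-dead

Derivation:
Under TOROIDAL boundary, generation 1:
.O...O
.OO...
......
......
......
O..OO.
OOO...
......
Population = 10

Under FIXED-DEAD boundary, generation 1:
.O.OO.
.OO...
......
......
......
...OOO
.OO...
.OOO.O
Population = 14

Comparison: toroidal=10, fixed-dead=14 -> fixed-dead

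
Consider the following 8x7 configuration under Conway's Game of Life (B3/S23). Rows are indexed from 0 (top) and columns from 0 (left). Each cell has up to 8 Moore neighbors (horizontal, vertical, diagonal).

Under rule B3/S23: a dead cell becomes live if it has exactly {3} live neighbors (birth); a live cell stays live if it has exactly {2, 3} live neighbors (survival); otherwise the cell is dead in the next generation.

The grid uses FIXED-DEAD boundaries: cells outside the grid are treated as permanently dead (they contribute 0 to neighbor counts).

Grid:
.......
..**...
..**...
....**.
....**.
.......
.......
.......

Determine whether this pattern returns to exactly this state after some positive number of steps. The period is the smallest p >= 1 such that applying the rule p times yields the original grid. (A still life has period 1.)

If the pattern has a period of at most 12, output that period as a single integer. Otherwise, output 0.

Answer: 2

Derivation:
Simulating and comparing each generation to the original:
Gen 0 (original, given above): 8 live cells
Gen 1: 6 live cells, differs from original
Gen 2: 8 live cells, MATCHES original -> period = 2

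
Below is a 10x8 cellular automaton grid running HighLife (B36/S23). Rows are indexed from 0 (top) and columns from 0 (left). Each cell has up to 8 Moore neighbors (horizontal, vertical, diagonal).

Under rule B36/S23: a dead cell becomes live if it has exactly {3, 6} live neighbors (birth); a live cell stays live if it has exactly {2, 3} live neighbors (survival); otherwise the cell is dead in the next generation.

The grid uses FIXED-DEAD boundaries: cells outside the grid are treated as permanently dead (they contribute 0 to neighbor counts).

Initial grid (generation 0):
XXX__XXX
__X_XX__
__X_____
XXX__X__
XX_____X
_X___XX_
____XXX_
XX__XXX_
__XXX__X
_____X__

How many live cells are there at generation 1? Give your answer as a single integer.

Answer: 30

Derivation:
Simulating step by step:
Generation 0 (given above): 33 live cells
Generation 1: 30 live cells
_XXXXXX_
__X_XX__
__X_XX__
X_X_____
_____X__
XX__X__X
XX_____X
_XX____X
_XXX____
___XX___
Population at generation 1: 30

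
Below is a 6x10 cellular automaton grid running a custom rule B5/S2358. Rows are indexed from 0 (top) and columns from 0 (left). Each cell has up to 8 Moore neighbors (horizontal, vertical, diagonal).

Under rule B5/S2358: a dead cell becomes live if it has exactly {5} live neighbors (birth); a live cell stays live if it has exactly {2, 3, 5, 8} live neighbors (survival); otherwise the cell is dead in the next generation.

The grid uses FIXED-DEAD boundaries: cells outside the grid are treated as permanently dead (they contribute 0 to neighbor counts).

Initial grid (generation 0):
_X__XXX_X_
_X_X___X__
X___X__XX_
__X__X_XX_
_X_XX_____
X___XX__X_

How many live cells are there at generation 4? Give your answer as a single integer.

Answer: 0

Derivation:
Simulating step by step:
Generation 0 (given above): 23 live cells
Generation 1: 14 live cells
____XXX___
_X_X______
____X_____
__X__X_XX_
_X_X______
____XX____
Generation 2: 7 live cells
____XX____
___X______
____X_____
__X_______
___X______
____X_____
Generation 3: 3 live cells
____X_____
___X______
__________
__________
___X______
__________
Generation 4: 0 live cells
__________
__________
__________
__________
__________
__________
Population at generation 4: 0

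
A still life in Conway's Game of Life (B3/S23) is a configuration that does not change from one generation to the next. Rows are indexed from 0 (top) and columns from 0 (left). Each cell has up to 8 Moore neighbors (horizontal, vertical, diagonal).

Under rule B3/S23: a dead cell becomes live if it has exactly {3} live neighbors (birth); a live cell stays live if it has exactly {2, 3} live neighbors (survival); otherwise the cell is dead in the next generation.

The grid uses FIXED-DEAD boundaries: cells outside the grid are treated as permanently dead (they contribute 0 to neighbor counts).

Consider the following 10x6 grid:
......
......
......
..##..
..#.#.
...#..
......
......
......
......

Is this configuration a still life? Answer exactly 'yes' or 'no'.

Compute generation 1 and compare to generation 0 (given above):
Generation 1:
......
......
......
..##..
..#.#.
...#..
......
......
......
......
The grids are IDENTICAL -> still life.

Answer: yes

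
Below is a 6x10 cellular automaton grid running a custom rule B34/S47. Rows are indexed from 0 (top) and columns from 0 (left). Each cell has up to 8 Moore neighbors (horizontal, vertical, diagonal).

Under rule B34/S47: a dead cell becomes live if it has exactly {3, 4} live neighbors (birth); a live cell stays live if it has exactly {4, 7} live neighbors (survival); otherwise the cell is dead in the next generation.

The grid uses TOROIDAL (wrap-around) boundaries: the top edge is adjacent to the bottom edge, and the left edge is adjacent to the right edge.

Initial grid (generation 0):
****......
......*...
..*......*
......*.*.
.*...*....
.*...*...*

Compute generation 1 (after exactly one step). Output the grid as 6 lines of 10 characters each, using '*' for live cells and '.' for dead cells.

Simulating step by step:
Generation 0 (given above): 14 live cells
Generation 1: 9 live cells
(generation 1 grid is the final answer)

Answer: ..........
****......
.......*..
..........
*.....*...
.*..*.....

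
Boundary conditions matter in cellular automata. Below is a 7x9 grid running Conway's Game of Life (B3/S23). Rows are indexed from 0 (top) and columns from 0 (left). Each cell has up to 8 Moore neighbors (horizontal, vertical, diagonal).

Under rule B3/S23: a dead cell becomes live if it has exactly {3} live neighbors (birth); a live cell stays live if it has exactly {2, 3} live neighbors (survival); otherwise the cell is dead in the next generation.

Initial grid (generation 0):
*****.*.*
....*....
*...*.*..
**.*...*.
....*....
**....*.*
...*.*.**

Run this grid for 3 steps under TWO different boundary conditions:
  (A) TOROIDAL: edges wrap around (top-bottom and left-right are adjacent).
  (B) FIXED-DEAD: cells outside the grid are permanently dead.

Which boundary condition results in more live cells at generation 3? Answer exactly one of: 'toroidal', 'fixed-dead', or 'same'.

Under TOROIDAL boundary, generation 3:
***.*.**.
**.**.*..
.........
.....*.*.
...*.....
....*****
.........
Population = 19

Under FIXED-DEAD boundary, generation 3:
.*...*...
.*....*..
......**.
.*...***.
.*...*.*.
......*.*
.......*.
Population = 16

Comparison: toroidal=19, fixed-dead=16 -> toroidal

Answer: toroidal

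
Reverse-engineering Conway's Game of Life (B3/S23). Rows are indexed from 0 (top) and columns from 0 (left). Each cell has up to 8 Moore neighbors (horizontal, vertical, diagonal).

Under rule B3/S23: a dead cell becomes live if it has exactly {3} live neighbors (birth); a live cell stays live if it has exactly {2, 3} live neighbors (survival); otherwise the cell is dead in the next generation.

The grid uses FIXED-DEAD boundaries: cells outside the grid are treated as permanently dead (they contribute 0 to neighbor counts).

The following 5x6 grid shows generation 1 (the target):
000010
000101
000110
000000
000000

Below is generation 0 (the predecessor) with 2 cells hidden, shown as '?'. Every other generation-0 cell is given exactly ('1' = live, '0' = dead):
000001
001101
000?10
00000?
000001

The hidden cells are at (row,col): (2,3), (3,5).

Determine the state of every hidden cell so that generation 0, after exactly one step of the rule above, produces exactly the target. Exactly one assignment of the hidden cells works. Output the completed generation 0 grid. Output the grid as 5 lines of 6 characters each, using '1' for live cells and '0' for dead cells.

Hidden generation-0 cells (in order): (2,3), (3,5).
A hidden cell only influences target cells in its own 3x3 neighborhood. Try each of the 2^2 = 4 assignments, step the completed generation 0 forward once under B3/S23, and compare with the target:
  (2,3)=0 (3,5)=0 -> step reproduces the target at every cell -> ACCEPT
  (2,3)=0 (3,5)=1 -> step gives (2,5)='1' but target has '0' -> reject
  (2,3)=1 (3,5)=0 -> step gives (1,2)='1' but target has '0' -> reject
  (2,3)=1 (3,5)=1 -> step gives (1,2)='1' but target has '0' -> reject
Unique solution: (2,3)=dead, (3,5)=dead.
Check: live-neighbor counts of every cell in the completed generation 0:
012231
011242
012322
000122
000010
Applying B3/S23 to generation 0 with these counts gives:
000010
000101
000110
000000
000000
which matches the target exactly.

Answer: 000001
001101
000010
000000
000001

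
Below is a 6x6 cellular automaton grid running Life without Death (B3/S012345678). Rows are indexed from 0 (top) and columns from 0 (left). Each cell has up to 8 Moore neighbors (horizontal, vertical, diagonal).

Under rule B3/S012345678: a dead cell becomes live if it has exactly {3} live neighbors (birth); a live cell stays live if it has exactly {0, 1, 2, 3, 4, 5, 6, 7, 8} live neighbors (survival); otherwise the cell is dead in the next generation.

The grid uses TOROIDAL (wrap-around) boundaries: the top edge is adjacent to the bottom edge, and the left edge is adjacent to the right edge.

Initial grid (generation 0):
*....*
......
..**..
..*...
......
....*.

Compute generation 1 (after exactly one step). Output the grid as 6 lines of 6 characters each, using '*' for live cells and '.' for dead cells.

Answer: *....*
......
..**..
..**..
......
....**

Derivation:
Simulating step by step:
Generation 0 (given above): 6 live cells
Generation 1: 8 live cells
(generation 1 grid is the final answer)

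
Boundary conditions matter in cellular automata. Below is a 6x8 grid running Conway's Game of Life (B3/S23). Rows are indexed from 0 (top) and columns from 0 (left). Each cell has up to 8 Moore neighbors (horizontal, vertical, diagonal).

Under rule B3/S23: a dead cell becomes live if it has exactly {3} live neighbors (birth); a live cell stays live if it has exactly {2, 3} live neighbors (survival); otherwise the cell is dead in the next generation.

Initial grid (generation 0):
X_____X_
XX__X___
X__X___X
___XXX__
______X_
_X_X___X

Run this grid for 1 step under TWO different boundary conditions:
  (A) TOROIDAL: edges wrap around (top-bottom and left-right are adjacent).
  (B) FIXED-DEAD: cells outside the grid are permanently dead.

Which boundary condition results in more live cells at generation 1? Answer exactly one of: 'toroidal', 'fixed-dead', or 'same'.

Under TOROIDAL boundary, generation 1:
__X_____
_X______
XXXX_X_X
___XXXXX
__XX_XX_
X_____XX
Population = 20

Under FIXED-DEAD boundary, generation 1:
XX______
XX______
XXXX_X__
___XXXX_
__XX_XX_
________
Population = 17

Comparison: toroidal=20, fixed-dead=17 -> toroidal

Answer: toroidal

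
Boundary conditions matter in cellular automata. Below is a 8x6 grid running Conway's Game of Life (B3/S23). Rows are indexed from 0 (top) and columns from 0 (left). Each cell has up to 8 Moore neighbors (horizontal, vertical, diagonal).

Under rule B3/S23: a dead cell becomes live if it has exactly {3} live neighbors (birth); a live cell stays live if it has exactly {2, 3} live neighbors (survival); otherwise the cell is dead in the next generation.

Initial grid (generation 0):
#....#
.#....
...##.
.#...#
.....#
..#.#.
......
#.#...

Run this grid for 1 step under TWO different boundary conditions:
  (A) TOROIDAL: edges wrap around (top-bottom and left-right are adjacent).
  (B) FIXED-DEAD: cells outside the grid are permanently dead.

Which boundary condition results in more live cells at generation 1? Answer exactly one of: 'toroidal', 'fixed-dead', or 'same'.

Answer: toroidal

Derivation:
Under TOROIDAL boundary, generation 1:
#....#
#...##
#.#.#.
#....#
#...##
......
.#.#..
##...#
Population = 18

Under FIXED-DEAD boundary, generation 1:
......
....#.
..#.#.
.....#
....##
......
.#.#..
......
Population = 8

Comparison: toroidal=18, fixed-dead=8 -> toroidal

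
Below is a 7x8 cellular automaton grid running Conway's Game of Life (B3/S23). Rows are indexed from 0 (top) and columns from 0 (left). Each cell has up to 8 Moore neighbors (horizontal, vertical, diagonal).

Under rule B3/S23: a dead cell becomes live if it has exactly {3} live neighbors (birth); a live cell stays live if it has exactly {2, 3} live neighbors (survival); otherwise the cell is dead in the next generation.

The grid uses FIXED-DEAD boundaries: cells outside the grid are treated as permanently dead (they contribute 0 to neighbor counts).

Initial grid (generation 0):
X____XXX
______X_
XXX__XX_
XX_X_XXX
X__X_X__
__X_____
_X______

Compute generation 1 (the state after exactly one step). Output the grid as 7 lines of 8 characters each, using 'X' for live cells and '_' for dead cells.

Simulating step by step:
Generation 0 (given above): 21 live cells
Generation 1: 14 live cells
(generation 1 grid is the final answer)

Answer: _____XXX
X_______
X_X_X___
___X___X
X__X_X__
_XX_____
________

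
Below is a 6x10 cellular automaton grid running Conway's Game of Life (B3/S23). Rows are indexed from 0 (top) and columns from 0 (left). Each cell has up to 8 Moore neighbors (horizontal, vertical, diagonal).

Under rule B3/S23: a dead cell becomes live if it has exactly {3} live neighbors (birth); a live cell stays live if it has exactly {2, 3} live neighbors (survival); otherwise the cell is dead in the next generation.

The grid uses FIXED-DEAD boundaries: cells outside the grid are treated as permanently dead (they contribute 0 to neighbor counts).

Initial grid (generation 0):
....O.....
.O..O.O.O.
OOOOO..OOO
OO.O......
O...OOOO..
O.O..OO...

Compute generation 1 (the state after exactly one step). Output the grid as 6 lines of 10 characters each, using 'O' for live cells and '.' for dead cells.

Simulating step by step:
Generation 0 (given above): 25 live cells
Generation 1: 19 live cells
(generation 1 grid is the final answer)

Answer: .....O....
OO..O...OO
....OO.OOO
..........
O.OOO..O..
.O..O..O..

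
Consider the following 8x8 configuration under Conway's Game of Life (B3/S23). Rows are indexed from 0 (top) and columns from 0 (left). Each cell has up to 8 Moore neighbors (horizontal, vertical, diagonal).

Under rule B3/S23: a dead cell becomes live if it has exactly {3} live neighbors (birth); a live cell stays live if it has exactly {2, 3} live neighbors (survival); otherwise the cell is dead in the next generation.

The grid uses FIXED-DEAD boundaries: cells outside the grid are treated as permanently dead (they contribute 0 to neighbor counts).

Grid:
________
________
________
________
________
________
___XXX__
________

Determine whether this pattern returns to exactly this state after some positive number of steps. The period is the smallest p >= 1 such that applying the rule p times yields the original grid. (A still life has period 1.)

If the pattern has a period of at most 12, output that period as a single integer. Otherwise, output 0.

Answer: 2

Derivation:
Simulating and comparing each generation to the original:
Gen 0 (original, given above): 3 live cells
Gen 1: 3 live cells, differs from original
Gen 2: 3 live cells, MATCHES original -> period = 2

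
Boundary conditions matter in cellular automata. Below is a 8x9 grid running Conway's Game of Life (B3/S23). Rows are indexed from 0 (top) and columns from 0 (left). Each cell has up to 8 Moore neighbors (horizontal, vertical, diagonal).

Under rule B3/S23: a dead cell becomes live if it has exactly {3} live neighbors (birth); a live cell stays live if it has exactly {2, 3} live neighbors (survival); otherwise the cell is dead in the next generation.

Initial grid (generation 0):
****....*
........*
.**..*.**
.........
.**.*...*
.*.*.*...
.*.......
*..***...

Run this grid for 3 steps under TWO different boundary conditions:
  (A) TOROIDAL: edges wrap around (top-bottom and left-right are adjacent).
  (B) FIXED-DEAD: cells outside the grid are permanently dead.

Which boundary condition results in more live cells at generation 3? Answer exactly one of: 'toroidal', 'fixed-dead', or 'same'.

Under TOROIDAL boundary, generation 3:
*.......*
**.......
..***.**.
.*.....*.
*...*...*
........*
*........
.*......*
Population = 18

Under FIXED-DEAD boundary, generation 3:
.**......
.**......
..**.....
.........
....*....
..*.*....
.....*...
....*....
Population = 11

Comparison: toroidal=18, fixed-dead=11 -> toroidal

Answer: toroidal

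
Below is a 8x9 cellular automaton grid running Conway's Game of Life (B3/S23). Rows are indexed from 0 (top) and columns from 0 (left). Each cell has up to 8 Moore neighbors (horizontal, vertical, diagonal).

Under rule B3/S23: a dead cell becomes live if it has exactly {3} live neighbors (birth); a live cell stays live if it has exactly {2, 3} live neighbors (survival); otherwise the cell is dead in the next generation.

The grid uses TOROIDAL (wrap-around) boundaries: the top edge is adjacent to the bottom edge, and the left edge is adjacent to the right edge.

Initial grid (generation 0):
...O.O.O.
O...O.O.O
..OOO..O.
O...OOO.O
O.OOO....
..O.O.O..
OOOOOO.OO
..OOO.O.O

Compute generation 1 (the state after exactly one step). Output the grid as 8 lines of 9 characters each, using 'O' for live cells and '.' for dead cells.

Simulating step by step:
Generation 0 (given above): 36 live cells
Generation 1: 19 live cells
(generation 1 grid is the final answer)

Answer: O.O......
..O...O.O
.O.......
O.....OOO
O.O...OOO
......OO.
O.......O
.........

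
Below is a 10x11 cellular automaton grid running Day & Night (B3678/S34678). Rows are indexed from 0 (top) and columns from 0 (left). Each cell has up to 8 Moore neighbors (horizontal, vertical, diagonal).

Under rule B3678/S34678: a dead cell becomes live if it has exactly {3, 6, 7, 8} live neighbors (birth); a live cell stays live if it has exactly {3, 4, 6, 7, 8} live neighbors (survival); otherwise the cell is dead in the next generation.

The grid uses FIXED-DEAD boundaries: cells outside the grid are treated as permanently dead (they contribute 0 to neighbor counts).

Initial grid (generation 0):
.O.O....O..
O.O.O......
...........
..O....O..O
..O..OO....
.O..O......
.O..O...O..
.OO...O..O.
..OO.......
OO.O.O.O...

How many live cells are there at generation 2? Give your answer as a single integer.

Answer: 15

Derivation:
Simulating step by step:
Generation 0 (given above): 28 live cells
Generation 1: 21 live cells
..O........
.O.O.......
.O.O.......
......O....
.O.O.......
..OO.......
OO.O.O.....
.OO........
O..OO.O....
....O......
Generation 2: 15 live cells
...........
...........
...........
...........
...........
O..O.......
.OOOO......
.OO..O.....
.OOO.O.....
...O.O.....
Population at generation 2: 15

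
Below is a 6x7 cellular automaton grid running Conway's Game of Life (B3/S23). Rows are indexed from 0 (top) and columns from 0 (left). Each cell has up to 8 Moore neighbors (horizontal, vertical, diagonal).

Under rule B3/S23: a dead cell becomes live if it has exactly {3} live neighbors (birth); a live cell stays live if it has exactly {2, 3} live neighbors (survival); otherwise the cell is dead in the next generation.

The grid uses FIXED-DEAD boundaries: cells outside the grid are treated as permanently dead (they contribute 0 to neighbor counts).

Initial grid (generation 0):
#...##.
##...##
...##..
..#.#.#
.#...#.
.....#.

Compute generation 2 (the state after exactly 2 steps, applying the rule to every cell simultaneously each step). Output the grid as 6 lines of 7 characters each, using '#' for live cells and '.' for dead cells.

Answer: ###.###
......#
#...#..
.##...#
...###.
.....#.

Derivation:
Simulating step by step:
Generation 0 (given above): 15 live cells
Generation 1: 19 live cells
##..###
##.#..#
.####.#
..#.#..
....###
.......
Generation 2: 16 live cells
(generation 2 grid is the final answer)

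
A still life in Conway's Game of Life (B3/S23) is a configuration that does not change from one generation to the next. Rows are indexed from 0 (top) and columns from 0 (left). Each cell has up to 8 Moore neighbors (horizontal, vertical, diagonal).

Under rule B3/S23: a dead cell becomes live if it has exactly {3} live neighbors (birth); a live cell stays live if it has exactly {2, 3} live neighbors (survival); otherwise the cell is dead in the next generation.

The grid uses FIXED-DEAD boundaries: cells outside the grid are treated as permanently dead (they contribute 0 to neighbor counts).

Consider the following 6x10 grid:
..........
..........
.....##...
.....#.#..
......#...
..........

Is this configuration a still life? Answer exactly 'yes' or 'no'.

Compute generation 1 and compare to generation 0 (given above):
Generation 1:
..........
..........
.....##...
.....#.#..
......#...
..........
The grids are IDENTICAL -> still life.

Answer: yes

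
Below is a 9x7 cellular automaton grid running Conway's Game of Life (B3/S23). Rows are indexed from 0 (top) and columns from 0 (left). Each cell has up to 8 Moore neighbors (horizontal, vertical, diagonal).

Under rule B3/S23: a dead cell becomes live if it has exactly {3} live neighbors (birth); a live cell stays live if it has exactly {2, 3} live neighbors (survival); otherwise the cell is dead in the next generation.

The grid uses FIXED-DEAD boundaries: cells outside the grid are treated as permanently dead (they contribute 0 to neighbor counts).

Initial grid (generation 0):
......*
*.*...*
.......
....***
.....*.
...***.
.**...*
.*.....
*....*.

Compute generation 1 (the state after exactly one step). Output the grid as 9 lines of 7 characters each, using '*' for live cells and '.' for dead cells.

Answer: .......
.......
......*
....***
...*...
..*****
.*****.
***....
.......

Derivation:
Simulating step by step:
Generation 0 (given above): 17 live cells
Generation 1: 18 live cells
(generation 1 grid is the final answer)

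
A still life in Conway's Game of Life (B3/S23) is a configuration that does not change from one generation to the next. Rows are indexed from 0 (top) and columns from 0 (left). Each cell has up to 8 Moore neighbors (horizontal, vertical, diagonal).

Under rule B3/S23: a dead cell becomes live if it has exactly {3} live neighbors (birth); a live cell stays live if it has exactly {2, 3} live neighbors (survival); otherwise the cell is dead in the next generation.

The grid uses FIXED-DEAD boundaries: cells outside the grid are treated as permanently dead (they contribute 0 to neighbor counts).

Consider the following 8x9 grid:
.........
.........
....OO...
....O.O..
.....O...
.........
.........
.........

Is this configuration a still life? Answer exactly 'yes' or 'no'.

Compute generation 1 and compare to generation 0 (given above):
Generation 1:
.........
.........
....OO...
....O.O..
.....O...
.........
.........
.........
The grids are IDENTICAL -> still life.

Answer: yes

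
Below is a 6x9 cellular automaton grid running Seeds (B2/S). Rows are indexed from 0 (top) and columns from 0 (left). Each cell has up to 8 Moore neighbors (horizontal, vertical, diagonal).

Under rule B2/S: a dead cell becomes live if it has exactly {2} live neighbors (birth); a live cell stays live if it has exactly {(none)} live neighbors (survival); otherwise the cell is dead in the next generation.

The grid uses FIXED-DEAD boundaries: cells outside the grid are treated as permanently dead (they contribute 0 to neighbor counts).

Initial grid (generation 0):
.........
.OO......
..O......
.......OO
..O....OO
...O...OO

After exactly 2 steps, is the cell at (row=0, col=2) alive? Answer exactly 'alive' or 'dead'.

Simulating step by step:
Generation 0 (given above): 11 live cells
Generation 1: 13 live cells
.OO......
...O.....
...O...OO
.OOO..O..
...O.....
..O...O..
Generation 2: 13 live cells
...O.....
.O..O..OO
.O....O..
........O
....OOOO.
...O.....

Cell (0,2) at generation 2: 0 -> dead

Answer: dead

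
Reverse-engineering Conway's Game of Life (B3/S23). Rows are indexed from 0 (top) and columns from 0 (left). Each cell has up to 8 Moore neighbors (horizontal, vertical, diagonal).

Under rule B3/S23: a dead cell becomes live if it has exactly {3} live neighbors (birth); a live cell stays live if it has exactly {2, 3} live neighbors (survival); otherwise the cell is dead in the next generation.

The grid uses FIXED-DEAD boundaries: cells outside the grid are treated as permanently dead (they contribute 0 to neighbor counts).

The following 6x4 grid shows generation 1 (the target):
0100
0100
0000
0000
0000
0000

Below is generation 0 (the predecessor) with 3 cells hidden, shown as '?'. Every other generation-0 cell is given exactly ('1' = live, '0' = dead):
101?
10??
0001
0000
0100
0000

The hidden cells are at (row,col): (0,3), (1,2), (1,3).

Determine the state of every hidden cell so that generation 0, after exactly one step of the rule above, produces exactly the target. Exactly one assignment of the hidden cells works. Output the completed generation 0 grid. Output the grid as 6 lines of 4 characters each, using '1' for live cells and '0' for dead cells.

Answer: 1010
1000
0001
0000
0100
0000

Derivation:
Hidden generation-0 cells (in order): (0,3), (1,2), (1,3).
A hidden cell only influences target cells in its own 3x3 neighborhood. Try each of the 2^3 = 8 assignments, step the completed generation 0 forward once under B3/S23, and compare with the target:
  (0,3)=0 (1,2)=0 (1,3)=0 -> step reproduces the target at every cell -> ACCEPT
  (0,3)=0 (1,2)=0 (1,3)=1 -> step gives (1,2)='1' but target has '0' -> reject
  (0,3)=0 (1,2)=1 (1,3)=0 -> step gives (0,1)='0' but target has '1' -> reject
  (0,3)=0 (1,2)=1 (1,3)=1 -> step gives (0,1)='0' but target has '1' -> reject
  (0,3)=1 (1,2)=0 (1,3)=0 -> step gives (1,2)='1' but target has '0' -> reject
  (0,3)=1 (1,2)=0 (1,3)=1 -> step gives (0,2)='1' but target has '0' -> reject
  (0,3)=1 (1,2)=1 (1,3)=0 -> step gives (0,1)='0' but target has '1' -> reject
  (0,3)=1 (1,2)=1 (1,3)=1 -> step gives (0,1)='0' but target has '1' -> reject
Unique solution: (0,3)=dead, (1,2)=dead, (1,3)=dead.
Check: live-neighbor counts of every cell in the completed generation 0:
1301
1322
1110
1121
1010
1110
Applying B3/S23 to generation 0 with these counts gives:
0100
0100
0000
0000
0000
0000
which matches the target exactly.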